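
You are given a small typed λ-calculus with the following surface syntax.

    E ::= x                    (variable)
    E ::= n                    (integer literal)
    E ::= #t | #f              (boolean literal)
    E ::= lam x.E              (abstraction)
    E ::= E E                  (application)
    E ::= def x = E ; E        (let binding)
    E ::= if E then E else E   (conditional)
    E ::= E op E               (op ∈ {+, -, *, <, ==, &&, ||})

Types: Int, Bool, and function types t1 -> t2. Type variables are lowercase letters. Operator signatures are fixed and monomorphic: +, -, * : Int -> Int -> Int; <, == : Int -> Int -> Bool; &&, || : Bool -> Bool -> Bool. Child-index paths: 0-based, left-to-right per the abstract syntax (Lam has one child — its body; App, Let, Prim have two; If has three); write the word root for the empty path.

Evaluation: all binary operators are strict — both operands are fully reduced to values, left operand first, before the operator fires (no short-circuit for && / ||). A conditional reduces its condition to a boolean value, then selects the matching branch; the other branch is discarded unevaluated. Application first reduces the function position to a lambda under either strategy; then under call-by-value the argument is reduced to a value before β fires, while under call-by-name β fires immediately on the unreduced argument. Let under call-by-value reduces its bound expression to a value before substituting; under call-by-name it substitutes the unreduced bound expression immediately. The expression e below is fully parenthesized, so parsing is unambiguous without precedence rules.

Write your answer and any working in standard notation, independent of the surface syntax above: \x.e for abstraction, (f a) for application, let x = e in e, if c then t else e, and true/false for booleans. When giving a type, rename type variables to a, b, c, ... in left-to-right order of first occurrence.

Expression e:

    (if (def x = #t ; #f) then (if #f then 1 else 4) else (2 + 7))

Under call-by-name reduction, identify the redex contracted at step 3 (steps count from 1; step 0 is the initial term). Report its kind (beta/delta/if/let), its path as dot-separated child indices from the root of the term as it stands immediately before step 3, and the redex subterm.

Derivation:
step 0: (if (let x = true in false) then (if false then 1 else 4) else (2 + 7))
step 1: [let@0] (if false then (if false then 1 else 4) else (2 + 7))
step 2: [if@root] (2 + 7)
step 3: [delta@root] 9

Answer: delta at root : (2 + 7)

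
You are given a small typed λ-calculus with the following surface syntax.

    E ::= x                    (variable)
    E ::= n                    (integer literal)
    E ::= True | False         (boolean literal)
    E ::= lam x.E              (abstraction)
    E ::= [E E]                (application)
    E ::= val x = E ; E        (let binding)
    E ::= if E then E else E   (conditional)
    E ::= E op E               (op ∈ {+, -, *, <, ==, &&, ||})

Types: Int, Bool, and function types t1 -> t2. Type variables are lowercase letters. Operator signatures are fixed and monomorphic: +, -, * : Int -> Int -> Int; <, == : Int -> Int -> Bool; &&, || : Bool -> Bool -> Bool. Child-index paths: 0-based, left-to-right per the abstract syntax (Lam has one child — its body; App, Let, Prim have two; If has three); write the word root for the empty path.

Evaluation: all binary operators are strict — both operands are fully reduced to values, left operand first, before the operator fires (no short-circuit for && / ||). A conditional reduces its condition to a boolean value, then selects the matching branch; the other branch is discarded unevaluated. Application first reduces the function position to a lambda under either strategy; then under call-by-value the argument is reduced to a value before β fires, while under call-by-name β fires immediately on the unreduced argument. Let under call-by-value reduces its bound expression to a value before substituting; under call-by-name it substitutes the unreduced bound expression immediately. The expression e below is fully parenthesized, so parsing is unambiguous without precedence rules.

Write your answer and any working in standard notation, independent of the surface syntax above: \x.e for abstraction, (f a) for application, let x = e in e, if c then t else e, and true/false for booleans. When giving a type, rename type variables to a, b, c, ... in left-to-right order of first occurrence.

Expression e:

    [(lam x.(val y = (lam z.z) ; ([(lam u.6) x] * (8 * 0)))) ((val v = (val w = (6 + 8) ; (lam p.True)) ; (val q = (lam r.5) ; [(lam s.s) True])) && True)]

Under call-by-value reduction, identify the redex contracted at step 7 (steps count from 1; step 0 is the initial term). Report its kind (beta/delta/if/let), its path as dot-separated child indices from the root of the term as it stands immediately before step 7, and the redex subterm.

Answer: beta at root : ((\x.(let y = (\z.z) in (((\u.6) x) * (8 * 0)))) true)

Working:
step 0: ((\x.(let y = (\z.z) in (((\u.6) x) * (8 * 0)))) ((let v = (let w = (6 + 8) in (\p.true)) in (let q = (\r.5) in ((\s.s) true))) && true))
step 1: [delta@1.0.0.0] ((\x.(let y = (\z.z) in (((\u.6) x) * (8 * 0)))) ((let v = (let w = 14 in (\p.true)) in (let q = (\r.5) in ((\s.s) true))) && true))
step 2: [let@1.0.0] ((\x.(let y = (\z.z) in (((\u.6) x) * (8 * 0)))) ((let v = (\p.true) in (let q = (\r.5) in ((\s.s) true))) && true))
step 3: [let@1.0] ((\x.(let y = (\z.z) in (((\u.6) x) * (8 * 0)))) ((let q = (\r.5) in ((\s.s) true)) && true))
step 4: [let@1.0] ((\x.(let y = (\z.z) in (((\u.6) x) * (8 * 0)))) (((\s.s) true) && true))
step 5: [beta@1.0] ((\x.(let y = (\z.z) in (((\u.6) x) * (8 * 0)))) (true && true))
step 6: [delta@1] ((\x.(let y = (\z.z) in (((\u.6) x) * (8 * 0)))) true)
step 7: [beta@root] (let y = (\z.z) in (((\u.6) true) * (8 * 0)))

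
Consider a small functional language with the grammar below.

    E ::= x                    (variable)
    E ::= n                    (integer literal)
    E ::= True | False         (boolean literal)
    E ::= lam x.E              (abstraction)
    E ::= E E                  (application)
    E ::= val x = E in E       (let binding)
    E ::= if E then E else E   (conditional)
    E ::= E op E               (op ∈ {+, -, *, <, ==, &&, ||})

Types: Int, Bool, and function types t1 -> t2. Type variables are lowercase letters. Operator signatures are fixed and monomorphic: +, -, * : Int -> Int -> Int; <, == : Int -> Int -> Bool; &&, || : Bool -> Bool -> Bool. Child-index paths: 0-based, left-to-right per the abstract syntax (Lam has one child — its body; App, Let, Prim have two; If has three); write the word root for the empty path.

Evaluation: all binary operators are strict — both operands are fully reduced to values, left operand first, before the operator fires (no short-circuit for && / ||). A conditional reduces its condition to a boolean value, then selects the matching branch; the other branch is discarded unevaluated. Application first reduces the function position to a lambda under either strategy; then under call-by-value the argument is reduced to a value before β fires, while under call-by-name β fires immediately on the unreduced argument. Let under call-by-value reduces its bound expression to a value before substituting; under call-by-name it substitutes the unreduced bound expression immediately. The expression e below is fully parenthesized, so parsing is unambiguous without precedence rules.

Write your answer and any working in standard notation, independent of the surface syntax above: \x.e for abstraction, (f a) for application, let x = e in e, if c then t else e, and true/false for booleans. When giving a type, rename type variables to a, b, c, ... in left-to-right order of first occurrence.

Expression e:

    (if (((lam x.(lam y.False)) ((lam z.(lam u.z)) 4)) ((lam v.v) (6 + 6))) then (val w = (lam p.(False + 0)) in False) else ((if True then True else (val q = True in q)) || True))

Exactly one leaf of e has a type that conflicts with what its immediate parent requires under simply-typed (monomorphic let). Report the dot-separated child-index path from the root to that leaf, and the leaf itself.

Answer: 1.0.0.0 : false

Trace:
\y._ : b -> Bool
\x._ : a -> b -> Bool
z : c
\u._ : d -> c
\z._ : c -> d -> c
  unify c -> d -> c ~ Int -> e
  unify c ~ Int
  unify d -> Int ~ e
_ _ : d -> Int
  unify a -> b -> Bool ~ (d -> Int) -> f
  unify a ~ d -> Int
  unify b -> Bool ~ f
_ _ : b -> Bool
v : g
\v._ : g -> g
  unify Int ~ Int
  unify Int ~ Int
  unify g -> g ~ Int -> h
  unify g ~ Int
  unify Int ~ h
_ _ : Int
  unify b -> Bool ~ Int -> i
  unify b ~ Int
  unify Bool ~ i
_ _ : Bool
  unify Bool ~ Bool
  unify Bool ~ Int
  FAIL: mismatch Bool ~ Int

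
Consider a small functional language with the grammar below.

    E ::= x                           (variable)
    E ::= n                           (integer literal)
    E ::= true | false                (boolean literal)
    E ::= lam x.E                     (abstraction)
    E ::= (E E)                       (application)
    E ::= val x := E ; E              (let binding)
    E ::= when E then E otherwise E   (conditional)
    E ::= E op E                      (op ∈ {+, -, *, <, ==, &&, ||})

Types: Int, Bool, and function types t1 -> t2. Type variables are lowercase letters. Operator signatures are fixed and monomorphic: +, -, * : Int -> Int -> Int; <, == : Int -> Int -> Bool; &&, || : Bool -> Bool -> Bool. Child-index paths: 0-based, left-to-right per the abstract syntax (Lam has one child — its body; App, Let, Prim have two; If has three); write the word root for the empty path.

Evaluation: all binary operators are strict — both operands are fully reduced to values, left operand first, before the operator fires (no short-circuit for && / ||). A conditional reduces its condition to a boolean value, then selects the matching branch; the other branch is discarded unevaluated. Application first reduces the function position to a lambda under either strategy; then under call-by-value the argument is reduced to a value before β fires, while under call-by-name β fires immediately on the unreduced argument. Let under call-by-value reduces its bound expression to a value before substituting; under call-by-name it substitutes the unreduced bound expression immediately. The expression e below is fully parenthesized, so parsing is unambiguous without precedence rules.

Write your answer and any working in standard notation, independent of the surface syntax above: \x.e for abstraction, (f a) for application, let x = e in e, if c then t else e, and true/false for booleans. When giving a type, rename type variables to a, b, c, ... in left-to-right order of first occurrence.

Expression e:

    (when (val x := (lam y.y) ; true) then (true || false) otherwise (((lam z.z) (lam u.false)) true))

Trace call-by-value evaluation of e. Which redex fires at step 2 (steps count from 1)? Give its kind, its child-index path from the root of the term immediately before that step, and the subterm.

Answer: if at root : (if true then (true || false) else (((\z.z) (\u.false)) true))

Trace:
step 0: (if (let x = (\y.y) in true) then (true || false) else (((\z.z) (\u.false)) true))
step 1: [let@0] (if true then (true || false) else (((\z.z) (\u.false)) true))
step 2: [if@root] (true || false)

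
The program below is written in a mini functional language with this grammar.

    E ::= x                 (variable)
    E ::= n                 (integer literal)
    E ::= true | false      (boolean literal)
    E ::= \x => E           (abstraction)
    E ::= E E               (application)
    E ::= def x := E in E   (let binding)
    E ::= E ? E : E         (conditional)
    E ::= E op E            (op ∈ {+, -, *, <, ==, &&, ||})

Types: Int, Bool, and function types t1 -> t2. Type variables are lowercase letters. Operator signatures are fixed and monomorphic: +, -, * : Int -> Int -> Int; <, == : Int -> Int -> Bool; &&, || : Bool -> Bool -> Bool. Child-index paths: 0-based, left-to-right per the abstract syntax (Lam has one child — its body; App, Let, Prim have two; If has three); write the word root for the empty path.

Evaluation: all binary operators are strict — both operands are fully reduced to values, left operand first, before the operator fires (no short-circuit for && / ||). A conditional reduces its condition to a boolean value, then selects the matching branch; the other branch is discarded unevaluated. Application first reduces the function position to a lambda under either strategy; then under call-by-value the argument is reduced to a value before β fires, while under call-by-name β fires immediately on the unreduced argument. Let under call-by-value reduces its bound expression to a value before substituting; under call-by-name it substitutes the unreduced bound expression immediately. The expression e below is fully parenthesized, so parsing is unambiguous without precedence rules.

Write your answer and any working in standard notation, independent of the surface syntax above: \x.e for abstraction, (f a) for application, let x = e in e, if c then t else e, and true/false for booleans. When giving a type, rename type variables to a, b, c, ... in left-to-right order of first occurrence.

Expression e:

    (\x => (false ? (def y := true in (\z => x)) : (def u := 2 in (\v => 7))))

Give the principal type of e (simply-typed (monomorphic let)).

Derivation:
  unify Bool ~ Bool
let y : Bool
x : a
\z._ : b -> a
let u : Int
\v._ : c -> Int
  unify b -> a ~ c -> Int
  unify b ~ c
  unify a ~ Int
\x._ : Int -> c -> Int

Answer: Int -> a -> Int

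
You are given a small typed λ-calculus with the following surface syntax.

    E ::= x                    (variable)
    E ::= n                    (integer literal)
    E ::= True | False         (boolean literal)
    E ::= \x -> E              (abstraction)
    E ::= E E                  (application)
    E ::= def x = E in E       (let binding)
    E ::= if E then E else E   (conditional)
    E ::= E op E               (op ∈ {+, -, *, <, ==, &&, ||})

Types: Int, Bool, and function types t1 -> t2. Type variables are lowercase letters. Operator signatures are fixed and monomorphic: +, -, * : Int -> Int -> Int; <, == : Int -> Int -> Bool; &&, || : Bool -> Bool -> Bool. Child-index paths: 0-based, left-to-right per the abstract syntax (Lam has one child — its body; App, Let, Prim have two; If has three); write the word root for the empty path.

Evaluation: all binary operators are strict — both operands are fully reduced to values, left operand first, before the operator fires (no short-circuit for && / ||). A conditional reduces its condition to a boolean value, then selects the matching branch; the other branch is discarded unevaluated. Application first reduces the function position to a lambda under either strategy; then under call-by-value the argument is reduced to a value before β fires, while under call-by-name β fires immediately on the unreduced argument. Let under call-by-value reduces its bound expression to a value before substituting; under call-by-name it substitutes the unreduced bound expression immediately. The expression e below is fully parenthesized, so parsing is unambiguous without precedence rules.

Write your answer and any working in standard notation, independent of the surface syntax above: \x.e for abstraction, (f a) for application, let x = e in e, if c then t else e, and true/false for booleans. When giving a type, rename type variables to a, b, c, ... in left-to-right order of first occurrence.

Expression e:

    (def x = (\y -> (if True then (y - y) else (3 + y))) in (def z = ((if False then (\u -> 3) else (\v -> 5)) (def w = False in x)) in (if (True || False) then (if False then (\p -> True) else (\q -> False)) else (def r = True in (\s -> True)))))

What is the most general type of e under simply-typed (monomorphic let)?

Derivation:
  unify Bool ~ Bool
y : a
  unify a ~ Int
y : Int
  unify Int ~ Int
  unify Int ~ Int
y : Int
  unify Int ~ Int
  unify Int ~ Int
\y._ : Int -> Int
let x : Int -> Int
  unify Bool ~ Bool
\u._ : b -> Int
\v._ : c -> Int
  unify b -> Int ~ c -> Int
  unify b ~ c
  unify Int ~ Int
let w : Bool
x : Int -> Int
  unify c -> Int ~ (Int -> Int) -> d
  unify c ~ Int -> Int
  unify Int ~ d
_ _ : Int
let z : Int
  unify Bool ~ Bool
  unify Bool ~ Bool
  unify Bool ~ Bool
  unify Bool ~ Bool
\p._ : e -> Bool
\q._ : f -> Bool
  unify e -> Bool ~ f -> Bool
  unify e ~ f
  unify Bool ~ Bool
let r : Bool
\s._ : g -> Bool
  unify f -> Bool ~ g -> Bool
  unify f ~ g
  unify Bool ~ Bool

Answer: a -> Bool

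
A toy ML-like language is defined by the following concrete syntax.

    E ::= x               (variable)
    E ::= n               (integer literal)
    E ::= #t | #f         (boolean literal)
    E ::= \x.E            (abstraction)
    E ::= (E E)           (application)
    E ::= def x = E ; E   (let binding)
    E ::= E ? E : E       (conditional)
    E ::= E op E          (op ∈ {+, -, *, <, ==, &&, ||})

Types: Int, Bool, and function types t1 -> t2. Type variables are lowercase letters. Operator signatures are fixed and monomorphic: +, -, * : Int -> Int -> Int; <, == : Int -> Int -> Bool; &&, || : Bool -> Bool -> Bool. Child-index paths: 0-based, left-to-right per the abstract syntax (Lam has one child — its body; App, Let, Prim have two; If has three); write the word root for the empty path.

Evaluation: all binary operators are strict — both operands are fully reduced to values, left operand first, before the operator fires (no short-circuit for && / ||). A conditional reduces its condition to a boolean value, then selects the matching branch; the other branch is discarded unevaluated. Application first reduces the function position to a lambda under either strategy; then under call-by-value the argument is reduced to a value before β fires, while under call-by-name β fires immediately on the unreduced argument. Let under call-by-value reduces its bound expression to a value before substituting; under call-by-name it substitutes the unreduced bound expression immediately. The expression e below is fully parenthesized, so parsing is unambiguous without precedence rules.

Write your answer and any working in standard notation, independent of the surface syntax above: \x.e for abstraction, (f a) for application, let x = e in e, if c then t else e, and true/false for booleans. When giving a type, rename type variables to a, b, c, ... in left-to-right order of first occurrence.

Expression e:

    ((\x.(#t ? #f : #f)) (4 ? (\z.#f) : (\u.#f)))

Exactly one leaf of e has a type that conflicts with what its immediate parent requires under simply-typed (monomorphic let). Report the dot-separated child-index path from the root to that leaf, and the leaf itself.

Answer: 1.0 : 4

Trace:
  unify Bool ~ Bool
  unify Bool ~ Bool
\x._ : a -> Bool
  unify Int ~ Bool
  FAIL: mismatch Int ~ Bool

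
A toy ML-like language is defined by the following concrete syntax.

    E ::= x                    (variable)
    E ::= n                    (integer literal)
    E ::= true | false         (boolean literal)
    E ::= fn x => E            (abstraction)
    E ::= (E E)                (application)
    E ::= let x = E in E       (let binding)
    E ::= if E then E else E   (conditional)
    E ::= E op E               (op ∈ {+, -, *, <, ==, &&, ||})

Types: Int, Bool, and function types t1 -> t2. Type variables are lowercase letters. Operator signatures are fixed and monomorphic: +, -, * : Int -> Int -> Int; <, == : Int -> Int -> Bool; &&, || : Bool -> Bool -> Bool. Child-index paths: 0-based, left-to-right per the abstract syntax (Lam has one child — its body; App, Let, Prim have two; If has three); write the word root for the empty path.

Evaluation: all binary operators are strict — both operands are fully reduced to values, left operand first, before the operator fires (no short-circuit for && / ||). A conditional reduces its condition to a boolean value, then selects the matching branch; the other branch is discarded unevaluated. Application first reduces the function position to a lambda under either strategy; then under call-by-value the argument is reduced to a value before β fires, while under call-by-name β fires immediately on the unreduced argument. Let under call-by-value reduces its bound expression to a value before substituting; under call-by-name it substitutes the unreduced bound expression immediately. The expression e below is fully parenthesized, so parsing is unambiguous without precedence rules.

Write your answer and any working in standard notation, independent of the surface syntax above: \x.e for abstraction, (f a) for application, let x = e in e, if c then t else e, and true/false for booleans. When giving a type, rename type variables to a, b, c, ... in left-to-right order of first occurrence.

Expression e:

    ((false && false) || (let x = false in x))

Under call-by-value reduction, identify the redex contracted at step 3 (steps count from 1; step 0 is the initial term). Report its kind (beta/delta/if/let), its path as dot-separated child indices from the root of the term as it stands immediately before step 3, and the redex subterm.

Working:
step 0: ((false && false) || (let x = false in x))
step 1: [delta@0] (false || (let x = false in x))
step 2: [let@1] (false || false)
step 3: [delta@root] false

Answer: delta at root : (false || false)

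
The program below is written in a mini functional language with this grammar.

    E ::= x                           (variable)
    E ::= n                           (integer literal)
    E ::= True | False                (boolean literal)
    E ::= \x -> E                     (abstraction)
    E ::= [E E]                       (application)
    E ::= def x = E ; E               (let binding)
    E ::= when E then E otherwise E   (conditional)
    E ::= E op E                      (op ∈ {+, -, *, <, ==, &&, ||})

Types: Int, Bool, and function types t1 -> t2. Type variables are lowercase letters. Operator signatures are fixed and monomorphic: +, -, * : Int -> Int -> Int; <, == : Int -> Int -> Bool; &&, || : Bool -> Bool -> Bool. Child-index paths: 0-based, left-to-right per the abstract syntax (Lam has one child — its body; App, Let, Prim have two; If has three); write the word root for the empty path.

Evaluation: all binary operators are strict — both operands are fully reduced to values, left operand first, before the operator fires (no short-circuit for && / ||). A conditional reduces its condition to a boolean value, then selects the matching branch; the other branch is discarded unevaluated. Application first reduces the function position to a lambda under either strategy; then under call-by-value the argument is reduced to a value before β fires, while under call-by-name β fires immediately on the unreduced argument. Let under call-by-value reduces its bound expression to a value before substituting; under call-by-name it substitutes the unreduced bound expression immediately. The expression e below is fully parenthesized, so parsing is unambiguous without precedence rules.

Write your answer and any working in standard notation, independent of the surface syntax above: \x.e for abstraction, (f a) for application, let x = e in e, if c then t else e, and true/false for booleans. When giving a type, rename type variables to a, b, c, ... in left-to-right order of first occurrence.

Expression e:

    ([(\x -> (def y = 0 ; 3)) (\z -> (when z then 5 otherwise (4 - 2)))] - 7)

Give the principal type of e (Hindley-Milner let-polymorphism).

Derivation:
let y : Int
\x._ : a -> Int
z : b
  unify b ~ Bool
  unify Int ~ Int
  unify Int ~ Int
  unify Int ~ Int
\z._ : Bool -> Int
  unify a -> Int ~ (Bool -> Int) -> c
  unify a ~ Bool -> Int
  unify Int ~ c
_ _ : Int
  unify Int ~ Int
  unify Int ~ Int

Answer: Int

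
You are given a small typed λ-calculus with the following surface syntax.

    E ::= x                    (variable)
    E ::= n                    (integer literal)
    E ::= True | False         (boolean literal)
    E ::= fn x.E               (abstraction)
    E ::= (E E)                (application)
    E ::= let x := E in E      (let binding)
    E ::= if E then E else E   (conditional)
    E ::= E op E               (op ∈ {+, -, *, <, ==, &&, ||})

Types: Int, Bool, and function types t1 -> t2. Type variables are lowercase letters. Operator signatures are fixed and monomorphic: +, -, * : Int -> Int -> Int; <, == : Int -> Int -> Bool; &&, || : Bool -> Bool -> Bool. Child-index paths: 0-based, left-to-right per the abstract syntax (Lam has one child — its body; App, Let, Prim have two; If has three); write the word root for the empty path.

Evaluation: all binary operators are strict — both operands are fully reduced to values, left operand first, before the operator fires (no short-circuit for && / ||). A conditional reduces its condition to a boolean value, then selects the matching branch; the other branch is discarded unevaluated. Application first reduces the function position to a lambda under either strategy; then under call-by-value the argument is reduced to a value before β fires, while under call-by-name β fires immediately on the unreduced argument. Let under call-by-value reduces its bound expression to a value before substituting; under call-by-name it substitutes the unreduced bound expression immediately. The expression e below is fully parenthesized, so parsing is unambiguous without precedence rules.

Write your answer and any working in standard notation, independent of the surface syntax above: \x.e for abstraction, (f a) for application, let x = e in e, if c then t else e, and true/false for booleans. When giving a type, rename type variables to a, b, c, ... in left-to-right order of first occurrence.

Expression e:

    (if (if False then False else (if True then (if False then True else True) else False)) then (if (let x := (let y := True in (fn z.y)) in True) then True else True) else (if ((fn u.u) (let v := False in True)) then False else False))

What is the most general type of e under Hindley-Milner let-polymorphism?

Answer: Bool

Working:
  unify Bool ~ Bool
  unify Bool ~ Bool
  unify Bool ~ Bool
  unify Bool ~ Bool
  unify Bool ~ Bool
  unify Bool ~ Bool
  unify Bool ~ Bool
let y : Bool
y : Bool
\z._ : a -> Bool
let x : forall. a -> Bool
  unify Bool ~ Bool
  unify Bool ~ Bool
u : b
\u._ : b -> b
let v : Bool
  unify b -> b ~ Bool -> c
  unify b ~ Bool
  unify Bool ~ c
_ _ : Bool
  unify Bool ~ Bool
  unify Bool ~ Bool
  unify Bool ~ Bool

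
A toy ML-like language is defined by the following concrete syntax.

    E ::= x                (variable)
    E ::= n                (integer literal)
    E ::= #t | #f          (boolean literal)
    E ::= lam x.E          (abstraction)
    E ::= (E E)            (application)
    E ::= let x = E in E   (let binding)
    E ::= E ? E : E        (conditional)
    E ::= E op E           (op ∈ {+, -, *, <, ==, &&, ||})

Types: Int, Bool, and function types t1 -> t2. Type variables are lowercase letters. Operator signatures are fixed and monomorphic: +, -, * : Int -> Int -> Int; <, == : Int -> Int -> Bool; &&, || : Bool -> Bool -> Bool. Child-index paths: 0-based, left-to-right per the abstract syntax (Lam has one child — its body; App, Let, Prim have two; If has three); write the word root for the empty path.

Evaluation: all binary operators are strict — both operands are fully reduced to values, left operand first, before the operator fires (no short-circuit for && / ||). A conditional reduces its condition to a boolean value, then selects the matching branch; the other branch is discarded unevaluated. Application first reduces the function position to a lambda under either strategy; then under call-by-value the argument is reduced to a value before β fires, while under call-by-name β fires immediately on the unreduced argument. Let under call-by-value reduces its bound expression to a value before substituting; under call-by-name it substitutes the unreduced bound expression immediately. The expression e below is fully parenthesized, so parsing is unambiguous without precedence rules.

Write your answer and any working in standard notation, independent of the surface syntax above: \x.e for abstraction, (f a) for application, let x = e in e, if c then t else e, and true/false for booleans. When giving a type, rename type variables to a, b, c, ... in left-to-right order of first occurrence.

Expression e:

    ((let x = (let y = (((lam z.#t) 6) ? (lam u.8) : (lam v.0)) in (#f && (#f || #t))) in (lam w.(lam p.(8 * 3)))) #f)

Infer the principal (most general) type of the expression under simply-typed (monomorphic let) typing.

Answer: a -> Int

Derivation:
\z._ : a -> Bool
  unify a -> Bool ~ Int -> b
  unify a ~ Int
  unify Bool ~ b
_ _ : Bool
  unify Bool ~ Bool
\u._ : c -> Int
\v._ : d -> Int
  unify c -> Int ~ d -> Int
  unify c ~ d
  unify Int ~ Int
let y : d -> Int
  unify Bool ~ Bool
  unify Bool ~ Bool
  unify Bool ~ Bool
  unify Bool ~ Bool
let x : Bool
  unify Int ~ Int
  unify Int ~ Int
\p._ : f -> Int
\w._ : e -> f -> Int
  unify e -> f -> Int ~ Bool -> g
  unify e ~ Bool
  unify f -> Int ~ g
_ _ : f -> Int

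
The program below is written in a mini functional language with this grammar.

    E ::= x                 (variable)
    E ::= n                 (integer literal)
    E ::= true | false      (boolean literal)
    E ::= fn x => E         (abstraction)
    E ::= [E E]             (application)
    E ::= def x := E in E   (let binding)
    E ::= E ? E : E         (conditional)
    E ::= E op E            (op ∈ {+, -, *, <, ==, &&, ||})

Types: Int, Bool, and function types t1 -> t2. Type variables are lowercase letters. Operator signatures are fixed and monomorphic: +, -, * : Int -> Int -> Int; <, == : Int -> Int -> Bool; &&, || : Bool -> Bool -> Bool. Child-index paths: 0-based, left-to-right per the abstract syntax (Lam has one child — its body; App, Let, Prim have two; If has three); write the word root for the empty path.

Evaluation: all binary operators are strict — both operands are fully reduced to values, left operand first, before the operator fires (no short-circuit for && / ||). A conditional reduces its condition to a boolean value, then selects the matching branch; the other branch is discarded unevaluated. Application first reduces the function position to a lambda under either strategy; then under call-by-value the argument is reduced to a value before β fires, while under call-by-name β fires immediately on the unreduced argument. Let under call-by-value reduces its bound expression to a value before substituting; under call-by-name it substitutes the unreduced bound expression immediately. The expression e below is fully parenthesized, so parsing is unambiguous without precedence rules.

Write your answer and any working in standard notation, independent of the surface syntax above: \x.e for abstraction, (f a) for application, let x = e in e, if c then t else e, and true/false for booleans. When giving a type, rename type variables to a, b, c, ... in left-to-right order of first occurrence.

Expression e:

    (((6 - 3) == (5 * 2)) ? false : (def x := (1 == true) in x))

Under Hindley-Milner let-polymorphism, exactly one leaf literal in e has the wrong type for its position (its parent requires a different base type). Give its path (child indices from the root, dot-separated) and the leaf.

Answer: 2.0.1 : true

Working:
  unify Int ~ Int
  unify Int ~ Int
  unify Int ~ Int
  unify Int ~ Int
  unify Int ~ Int
  unify Int ~ Int
  unify Bool ~ Bool
  unify Int ~ Int
  unify Bool ~ Int
  FAIL: mismatch Bool ~ Int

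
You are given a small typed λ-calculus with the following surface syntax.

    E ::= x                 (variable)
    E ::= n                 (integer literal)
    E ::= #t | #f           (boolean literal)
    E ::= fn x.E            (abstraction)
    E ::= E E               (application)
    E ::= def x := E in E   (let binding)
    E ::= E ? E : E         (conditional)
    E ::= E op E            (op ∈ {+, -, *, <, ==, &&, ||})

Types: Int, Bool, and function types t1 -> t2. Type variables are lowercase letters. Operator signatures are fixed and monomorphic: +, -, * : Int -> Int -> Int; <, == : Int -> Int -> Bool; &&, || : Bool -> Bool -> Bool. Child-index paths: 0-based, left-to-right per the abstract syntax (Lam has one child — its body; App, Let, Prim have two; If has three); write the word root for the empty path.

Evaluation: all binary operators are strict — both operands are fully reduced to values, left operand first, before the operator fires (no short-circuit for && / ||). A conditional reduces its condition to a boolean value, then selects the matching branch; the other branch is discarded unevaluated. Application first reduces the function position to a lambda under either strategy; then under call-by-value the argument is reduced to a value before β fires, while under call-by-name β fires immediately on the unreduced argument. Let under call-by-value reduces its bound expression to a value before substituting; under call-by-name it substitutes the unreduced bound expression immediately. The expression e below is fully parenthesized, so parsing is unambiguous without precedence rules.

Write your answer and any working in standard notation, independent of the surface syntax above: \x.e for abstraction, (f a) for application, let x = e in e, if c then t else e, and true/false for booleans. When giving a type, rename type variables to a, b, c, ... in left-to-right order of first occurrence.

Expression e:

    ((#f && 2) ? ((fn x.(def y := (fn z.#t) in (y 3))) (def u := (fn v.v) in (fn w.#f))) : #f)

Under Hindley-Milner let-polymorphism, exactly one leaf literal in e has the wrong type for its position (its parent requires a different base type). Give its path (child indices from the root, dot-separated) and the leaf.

Answer: 0.1 : 2

Working:
  unify Bool ~ Bool
  unify Int ~ Bool
  FAIL: mismatch Int ~ Bool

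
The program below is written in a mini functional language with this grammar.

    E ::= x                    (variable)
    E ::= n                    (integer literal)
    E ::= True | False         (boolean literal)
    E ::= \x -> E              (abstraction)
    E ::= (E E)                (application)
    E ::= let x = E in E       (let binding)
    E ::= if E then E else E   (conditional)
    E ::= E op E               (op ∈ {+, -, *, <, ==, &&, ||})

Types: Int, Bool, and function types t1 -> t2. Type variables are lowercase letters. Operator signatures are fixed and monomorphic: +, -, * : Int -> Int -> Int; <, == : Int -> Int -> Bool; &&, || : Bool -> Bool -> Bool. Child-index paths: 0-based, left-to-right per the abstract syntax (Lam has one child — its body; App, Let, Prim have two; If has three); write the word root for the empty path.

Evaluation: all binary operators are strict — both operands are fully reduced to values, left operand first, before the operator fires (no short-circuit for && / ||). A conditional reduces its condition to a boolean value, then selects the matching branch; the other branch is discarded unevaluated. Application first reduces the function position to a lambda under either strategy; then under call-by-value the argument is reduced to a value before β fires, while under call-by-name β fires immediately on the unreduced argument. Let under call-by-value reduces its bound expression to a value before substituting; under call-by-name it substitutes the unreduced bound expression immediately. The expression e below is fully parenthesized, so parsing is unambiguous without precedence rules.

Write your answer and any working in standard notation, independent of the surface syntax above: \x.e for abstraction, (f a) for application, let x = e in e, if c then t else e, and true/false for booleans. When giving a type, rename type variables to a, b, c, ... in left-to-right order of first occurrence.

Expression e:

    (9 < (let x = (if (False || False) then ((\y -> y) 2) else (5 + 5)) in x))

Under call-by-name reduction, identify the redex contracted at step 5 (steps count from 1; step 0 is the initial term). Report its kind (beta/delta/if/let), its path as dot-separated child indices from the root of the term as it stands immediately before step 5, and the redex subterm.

Derivation:
step 0: (9 < (let x = (if (false || false) then ((\y.y) 2) else (5 + 5)) in x))
step 1: [let@1] (9 < (if (false || false) then ((\y.y) 2) else (5 + 5)))
step 2: [delta@1.0] (9 < (if false then ((\y.y) 2) else (5 + 5)))
step 3: [if@1] (9 < (5 + 5))
step 4: [delta@1] (9 < 10)
step 5: [delta@root] true

Answer: delta at root : (9 < 10)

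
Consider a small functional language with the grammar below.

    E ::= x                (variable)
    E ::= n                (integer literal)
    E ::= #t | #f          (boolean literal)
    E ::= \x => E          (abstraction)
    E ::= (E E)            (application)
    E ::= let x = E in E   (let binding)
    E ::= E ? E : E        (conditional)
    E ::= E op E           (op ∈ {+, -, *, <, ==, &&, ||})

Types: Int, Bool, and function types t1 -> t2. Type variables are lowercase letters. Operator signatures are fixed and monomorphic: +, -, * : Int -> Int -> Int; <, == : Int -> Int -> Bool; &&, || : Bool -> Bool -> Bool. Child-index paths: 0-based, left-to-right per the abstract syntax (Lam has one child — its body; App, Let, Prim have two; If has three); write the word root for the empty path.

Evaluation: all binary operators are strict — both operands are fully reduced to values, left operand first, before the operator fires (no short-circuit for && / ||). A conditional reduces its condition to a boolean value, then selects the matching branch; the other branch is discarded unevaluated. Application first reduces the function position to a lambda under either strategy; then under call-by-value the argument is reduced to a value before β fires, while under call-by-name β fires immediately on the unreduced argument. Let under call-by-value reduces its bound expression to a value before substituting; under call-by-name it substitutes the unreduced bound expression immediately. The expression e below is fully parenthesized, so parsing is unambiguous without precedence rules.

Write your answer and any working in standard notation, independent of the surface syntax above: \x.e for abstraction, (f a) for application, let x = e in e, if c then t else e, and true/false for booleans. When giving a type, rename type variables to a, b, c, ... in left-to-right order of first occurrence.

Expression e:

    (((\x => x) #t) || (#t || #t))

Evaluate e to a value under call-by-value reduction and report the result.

Answer: true

Derivation:
step 0: (((\x.x) true) || (true || true))
step 1: [beta@0] (true || (true || true))
step 2: [delta@1] (true || true)
step 3: [delta@root] true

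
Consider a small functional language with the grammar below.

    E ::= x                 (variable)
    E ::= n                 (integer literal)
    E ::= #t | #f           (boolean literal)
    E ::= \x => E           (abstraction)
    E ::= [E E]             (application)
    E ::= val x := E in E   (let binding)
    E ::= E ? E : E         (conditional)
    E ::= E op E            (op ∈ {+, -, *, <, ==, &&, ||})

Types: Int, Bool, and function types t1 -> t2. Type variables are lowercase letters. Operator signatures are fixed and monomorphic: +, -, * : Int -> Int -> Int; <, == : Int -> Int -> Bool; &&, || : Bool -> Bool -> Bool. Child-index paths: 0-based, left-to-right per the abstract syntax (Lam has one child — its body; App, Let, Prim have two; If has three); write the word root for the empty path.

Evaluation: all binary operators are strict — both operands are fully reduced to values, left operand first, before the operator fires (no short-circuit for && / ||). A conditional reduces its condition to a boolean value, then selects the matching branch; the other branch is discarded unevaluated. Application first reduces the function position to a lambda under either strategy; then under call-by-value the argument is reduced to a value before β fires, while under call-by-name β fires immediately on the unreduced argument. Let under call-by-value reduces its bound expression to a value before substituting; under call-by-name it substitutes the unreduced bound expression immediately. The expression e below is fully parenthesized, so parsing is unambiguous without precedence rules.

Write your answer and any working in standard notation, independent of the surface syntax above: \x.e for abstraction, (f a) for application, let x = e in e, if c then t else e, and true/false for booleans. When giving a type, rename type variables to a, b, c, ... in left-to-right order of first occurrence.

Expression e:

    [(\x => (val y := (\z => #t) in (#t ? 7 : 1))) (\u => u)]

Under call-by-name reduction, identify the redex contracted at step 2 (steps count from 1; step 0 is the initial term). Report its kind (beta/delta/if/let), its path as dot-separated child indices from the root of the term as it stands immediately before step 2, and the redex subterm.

Answer: let at root : (let y = (\z.true) in (if true then 7 else 1))

Trace:
step 0: ((\x.(let y = (\z.true) in (if true then 7 else 1))) (\u.u))
step 1: [beta@root] (let y = (\z.true) in (if true then 7 else 1))
step 2: [let@root] (if true then 7 else 1)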